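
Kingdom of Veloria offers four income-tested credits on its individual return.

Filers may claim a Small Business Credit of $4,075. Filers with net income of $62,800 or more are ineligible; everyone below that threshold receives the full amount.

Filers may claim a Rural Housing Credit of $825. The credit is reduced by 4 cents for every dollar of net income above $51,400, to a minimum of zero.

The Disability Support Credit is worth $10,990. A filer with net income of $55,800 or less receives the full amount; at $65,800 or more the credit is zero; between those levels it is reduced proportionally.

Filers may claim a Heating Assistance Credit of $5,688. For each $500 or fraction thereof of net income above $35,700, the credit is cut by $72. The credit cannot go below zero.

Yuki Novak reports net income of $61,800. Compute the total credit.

$10,752

Small Business Credit: $61,800 is below the $62,800 cutoff, so the full $4,075 applies.
Rural Housing Credit: 4% of the $10,400 excess over $51,400 is $416; credit = $825 − $416 = $409.
Disability Support Credit: $61,800 is $6,000 into a $10,000 phase-out range, leaving 4,000/10,000 of the credit: $10,990 × 4,000/10,000 = $4,396.
Heating Assistance Credit: income exceeds $35,700 by $26,100, which is 53 full-or-partial $500 increments; reduction = 53 × $72 = $3,816, leaving $1,872.
Total: $4,075 + $409 + $4,396 + $1,872 = $10,752.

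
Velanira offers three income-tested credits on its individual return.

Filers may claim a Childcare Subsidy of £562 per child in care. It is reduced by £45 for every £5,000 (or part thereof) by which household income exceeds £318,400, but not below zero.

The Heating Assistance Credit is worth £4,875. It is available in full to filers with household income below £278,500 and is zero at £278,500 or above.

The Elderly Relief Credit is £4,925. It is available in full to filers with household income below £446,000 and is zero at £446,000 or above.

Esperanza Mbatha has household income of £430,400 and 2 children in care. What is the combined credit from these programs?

£5,014

Childcare Subsidy: base = 2 × £562 = £1,124. income exceeds £318,400 by £112,000, which is 23 full-or-partial £5,000 increments; reduction = 23 × £45 = £1,035, leaving £89.
Heating Assistance Credit: £430,400 meets or exceeds the £278,500 cutoff, so the credit is £0.
Elderly Relief Credit: £430,400 is below the £446,000 cutoff, so the full £4,925 applies.
Total: £89 + £0 + £4,925 = £5,014.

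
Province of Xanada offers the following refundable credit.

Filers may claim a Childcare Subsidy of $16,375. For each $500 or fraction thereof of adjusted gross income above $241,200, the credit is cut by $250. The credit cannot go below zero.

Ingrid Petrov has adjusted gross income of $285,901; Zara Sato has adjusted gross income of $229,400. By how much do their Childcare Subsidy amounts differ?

Ingrid ($285,901): Childcare Subsidy: income exceeds $241,200 by $44,701 → 90 increments × $250 = $22,500 ≥ base, so the credit is $0.
Zara ($229,400): Childcare Subsidy: $229,400 is at or below the $241,200 threshold, so the full $16,375 applies.
Difference: |$0 − $16,375| = $16,375.

$16,375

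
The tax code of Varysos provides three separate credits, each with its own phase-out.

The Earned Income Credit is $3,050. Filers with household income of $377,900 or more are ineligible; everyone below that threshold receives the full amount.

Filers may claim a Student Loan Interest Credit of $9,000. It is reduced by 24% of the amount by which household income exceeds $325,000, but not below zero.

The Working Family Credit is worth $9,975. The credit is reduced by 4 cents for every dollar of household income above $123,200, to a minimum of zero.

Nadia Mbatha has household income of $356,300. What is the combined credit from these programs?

Earned Income Credit: $356,300 is below the $377,900 cutoff, so the full $3,050 applies.
Student Loan Interest Credit: 24% of the $31,300 excess over $325,000 is $7,512; credit = $9,000 − $7,512 = $1,488.
Working Family Credit: 4% of the $233,100 excess over $123,200 is $9,324; credit = $9,975 − $9,324 = $651.
Total: $3,050 + $1,488 + $651 = $5,189.

$5,189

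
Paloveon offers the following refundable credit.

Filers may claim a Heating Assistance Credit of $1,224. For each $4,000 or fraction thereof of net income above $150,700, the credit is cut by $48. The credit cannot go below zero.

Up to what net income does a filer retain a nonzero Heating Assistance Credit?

After 25 increments the reduction is 25 × $48 = $1,200, leaving $24; one more increment wipes it out. Increment 25 ends at excess 25 × $4,000 = $100,000, so the highest qualifying income is $150,700 + $100,000 = $250,700.

$250,700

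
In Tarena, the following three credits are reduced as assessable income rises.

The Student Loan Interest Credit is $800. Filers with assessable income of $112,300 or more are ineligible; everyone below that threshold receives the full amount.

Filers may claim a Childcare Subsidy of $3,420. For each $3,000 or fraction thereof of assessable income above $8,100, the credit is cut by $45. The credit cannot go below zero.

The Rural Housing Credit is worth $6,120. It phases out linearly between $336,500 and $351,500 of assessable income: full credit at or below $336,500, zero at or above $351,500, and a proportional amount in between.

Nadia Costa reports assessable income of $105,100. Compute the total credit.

Student Loan Interest Credit: $105,100 is below the $112,300 cutoff, so the full $800 applies.
Childcare Subsidy: income exceeds $8,100 by $97,000, which is 33 full-or-partial $3,000 increments; reduction = 33 × $45 = $1,485, leaving $1,935.
Rural Housing Credit: $105,100 is at or below the $336,500 threshold, so the full $6,120 applies.
Total: $800 + $1,935 + $6,120 = $8,855.

$8,855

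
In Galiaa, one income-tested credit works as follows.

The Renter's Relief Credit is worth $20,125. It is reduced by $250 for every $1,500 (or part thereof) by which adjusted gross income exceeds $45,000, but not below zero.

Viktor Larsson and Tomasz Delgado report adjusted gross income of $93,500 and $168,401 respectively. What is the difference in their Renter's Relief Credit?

$11,875

Viktor ($93,500): Renter's Relief Credit: income exceeds $45,000 by $48,500, which is 33 full-or-partial $1,500 increments; reduction = 33 × $250 = $8,250, leaving $11,875.
Tomasz ($168,401): Renter's Relief Credit: income exceeds $45,000 by $123,401 → 83 increments × $250 = $20,750 ≥ base, so the credit is $0.
Difference: |$11,875 − $0| = $11,875.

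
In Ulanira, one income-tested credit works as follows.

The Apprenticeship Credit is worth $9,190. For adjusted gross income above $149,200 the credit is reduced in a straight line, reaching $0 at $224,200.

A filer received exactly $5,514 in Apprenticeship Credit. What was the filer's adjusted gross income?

$5,514 is 5,514/9,190 of the full $9,190, so 3,676/9,190 of the $75,000 range has been used: income = $149,200 + $75,000 × 3,676/9,190 = $179,200.

$179,200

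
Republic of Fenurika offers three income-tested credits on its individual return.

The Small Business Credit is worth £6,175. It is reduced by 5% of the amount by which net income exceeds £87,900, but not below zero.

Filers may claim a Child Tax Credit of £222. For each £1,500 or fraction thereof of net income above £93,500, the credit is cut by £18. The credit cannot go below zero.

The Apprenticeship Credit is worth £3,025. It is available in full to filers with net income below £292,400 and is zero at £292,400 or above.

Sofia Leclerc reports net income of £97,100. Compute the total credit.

£8,908

Small Business Credit: 5% of the £9,200 excess over £87,900 is £460; credit = £6,175 − £460 = £5,715.
Child Tax Credit: income exceeds £93,500 by £3,600, which is 3 full-or-partial £1,500 increments; reduction = 3 × £18 = £54, leaving £168.
Apprenticeship Credit: £97,100 is below the £292,400 cutoff, so the full £3,025 applies.
Total: £5,715 + £168 + £3,025 = £8,908.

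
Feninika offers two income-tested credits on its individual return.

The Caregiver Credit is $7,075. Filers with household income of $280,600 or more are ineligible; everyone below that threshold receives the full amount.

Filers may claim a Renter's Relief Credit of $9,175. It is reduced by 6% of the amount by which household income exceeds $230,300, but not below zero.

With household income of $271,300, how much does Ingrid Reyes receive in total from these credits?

Caregiver Credit: $271,300 is below the $280,600 cutoff, so the full $7,075 applies.
Renter's Relief Credit: 6% of the $41,000 excess over $230,300 is $2,460; credit = $9,175 − $2,460 = $6,715.
Total: $7,075 + $6,715 = $13,790.

$13,790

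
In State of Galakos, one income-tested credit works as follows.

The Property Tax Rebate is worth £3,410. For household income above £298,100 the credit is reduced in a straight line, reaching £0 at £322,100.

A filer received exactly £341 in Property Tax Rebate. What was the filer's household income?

£319,700

£341 is 341/3,410 of the full £3,410, so 3,069/3,410 of the £24,000 range has been used: income = £298,100 + £24,000 × 3,069/3,410 = £319,700.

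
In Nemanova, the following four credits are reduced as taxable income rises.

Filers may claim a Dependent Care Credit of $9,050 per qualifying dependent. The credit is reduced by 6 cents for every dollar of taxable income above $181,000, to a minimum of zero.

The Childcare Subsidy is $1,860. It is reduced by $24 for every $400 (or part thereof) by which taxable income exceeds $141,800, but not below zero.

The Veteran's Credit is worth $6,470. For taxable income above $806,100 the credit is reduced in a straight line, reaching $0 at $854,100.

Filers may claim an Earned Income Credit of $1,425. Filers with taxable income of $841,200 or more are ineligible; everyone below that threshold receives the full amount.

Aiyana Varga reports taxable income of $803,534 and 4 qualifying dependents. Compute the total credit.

$7,895

Dependent Care Credit: base = 4 × $9,050 = $36,200. 6% of the $622,534 excess over $181,000 is $37,352.04 ≥ base, so the credit is $0.
Childcare Subsidy: income exceeds $141,800 by $661,734 → 1655 increments × $24 = $39,720 ≥ base, so the credit is $0.
Veteran's Credit: $803,534 is at or below the $806,100 threshold, so the full $6,470 applies.
Earned Income Credit: $803,534 is below the $841,200 cutoff, so the full $1,425 applies.
Total: $0 + $0 + $6,470 + $1,425 = $7,895.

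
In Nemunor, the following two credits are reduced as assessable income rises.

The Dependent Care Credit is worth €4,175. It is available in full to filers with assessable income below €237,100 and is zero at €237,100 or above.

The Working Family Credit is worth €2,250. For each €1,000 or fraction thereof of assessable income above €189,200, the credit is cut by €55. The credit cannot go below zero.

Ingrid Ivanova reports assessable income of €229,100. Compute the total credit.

Dependent Care Credit: €229,100 is below the €237,100 cutoff, so the full €4,175 applies.
Working Family Credit: income exceeds €189,200 by €39,900, which is 40 full-or-partial €1,000 increments; reduction = 40 × €55 = €2,200, leaving €50.
Total: €4,175 + €50 = €4,225.

€4,225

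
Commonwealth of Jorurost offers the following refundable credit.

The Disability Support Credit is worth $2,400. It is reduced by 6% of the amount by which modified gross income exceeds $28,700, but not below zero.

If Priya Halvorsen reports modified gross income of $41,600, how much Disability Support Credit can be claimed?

$1,626

Disability Support Credit: 6% of the $12,900 excess over $28,700 is $774; credit = $2,400 − $774 = $1,626.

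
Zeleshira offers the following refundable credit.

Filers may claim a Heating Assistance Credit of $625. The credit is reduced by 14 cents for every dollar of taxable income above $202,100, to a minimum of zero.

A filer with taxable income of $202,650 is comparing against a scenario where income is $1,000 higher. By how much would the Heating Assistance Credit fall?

$140

At $202,650 — 14% of the $550 excess over $202,100 is $77; credit = $625 − $77 = $548.
At $203,650 — 14% of the $1,550 excess over $202,100 is $217; credit = $625 − $217 = $408.
Lost: $548 − $408 = $140.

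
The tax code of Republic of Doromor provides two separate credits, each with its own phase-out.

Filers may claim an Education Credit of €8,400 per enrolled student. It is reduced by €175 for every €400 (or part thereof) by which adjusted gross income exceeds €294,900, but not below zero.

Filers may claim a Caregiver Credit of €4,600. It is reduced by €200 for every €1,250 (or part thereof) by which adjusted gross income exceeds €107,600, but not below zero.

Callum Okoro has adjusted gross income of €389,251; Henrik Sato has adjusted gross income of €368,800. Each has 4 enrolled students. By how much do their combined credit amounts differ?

€1,225

Callum (€389,251): Education Credit: base = 4 × €8,400 = €33,600. income exceeds €294,900 by €94,351 → 236 increments × €175 = €41,300 ≥ base, so the credit is €0. Caregiver Credit: income exceeds €107,600 by €281,651 → 226 increments × €200 = €45,200 ≥ base, so the credit is €0. total €0 + €0 = €0
Henrik (€368,800): Education Credit: base = 4 × €8,400 = €33,600. income exceeds €294,900 by €73,900, which is 185 full-or-partial €400 increments; reduction = 185 × €175 = €32,375, leaving €1,225. Caregiver Credit: income exceeds €107,600 by €261,200 → 209 increments × €200 = €41,800 ≥ base, so the credit is €0. total €1,225 + €0 = €1,225
Difference: |€0 − €1,225| = €1,225.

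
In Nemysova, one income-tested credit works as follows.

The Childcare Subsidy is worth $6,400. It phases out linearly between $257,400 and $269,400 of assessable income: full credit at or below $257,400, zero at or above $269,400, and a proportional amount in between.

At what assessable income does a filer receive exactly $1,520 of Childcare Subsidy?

$266,550

$1,520 is 1,520/6,400 of the full $6,400, so 4,880/6,400 of the $12,000 range has been used: income = $257,400 + $12,000 × 4,880/6,400 = $266,550.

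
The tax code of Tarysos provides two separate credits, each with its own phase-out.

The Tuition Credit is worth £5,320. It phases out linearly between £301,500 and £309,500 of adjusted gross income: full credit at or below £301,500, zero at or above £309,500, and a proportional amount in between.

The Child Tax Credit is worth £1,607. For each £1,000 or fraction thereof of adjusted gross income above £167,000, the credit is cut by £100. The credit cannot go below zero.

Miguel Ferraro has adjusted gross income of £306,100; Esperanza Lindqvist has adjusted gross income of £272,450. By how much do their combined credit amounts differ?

Miguel (£306,100): Tuition Credit: £306,100 is £4,600 into a £8,000 phase-out range, leaving 3,400/8,000 of the credit: £5,320 × 3,400/8,000 = £2,261. Child Tax Credit: income exceeds £167,000 by £139,100 → 140 increments × £100 = £14,000 ≥ base, so the credit is £0. total £2,261 + £0 = £2,261
Esperanza (£272,450): Tuition Credit: £272,450 is at or below the £301,500 threshold, so the full £5,320 applies. Child Tax Credit: income exceeds £167,000 by £105,450 → 106 increments × £100 = £10,600 ≥ base, so the credit is £0. total £5,320 + £0 = £5,320
Difference: |£2,261 − £5,320| = £3,059.

£3,059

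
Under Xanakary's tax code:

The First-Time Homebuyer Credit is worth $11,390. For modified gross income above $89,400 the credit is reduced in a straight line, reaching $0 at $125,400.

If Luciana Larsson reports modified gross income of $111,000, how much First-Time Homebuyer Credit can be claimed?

$4,556

First-Time Homebuyer Credit: $111,000 is $21,600 into a $36,000 phase-out range, leaving 14,400/36,000 of the credit: $11,390 × 14,400/36,000 = $4,556.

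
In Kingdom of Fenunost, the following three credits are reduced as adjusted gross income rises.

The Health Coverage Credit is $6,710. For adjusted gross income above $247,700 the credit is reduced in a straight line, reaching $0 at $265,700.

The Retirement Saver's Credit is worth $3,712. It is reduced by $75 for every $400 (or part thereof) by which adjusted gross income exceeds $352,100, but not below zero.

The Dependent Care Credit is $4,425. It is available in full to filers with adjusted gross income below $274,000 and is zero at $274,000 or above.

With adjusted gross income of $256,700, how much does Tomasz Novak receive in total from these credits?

$11,492

Health Coverage Credit: $256,700 is $9,000 into a $18,000 phase-out range, leaving 9,000/18,000 of the credit: $6,710 × 9,000/18,000 = $3,355.
Retirement Saver's Credit: $256,700 is at or below the $352,100 threshold, so the full $3,712 applies.
Dependent Care Credit: $256,700 is below the $274,000 cutoff, so the full $4,425 applies.
Total: $3,355 + $3,712 + $4,425 = $11,492.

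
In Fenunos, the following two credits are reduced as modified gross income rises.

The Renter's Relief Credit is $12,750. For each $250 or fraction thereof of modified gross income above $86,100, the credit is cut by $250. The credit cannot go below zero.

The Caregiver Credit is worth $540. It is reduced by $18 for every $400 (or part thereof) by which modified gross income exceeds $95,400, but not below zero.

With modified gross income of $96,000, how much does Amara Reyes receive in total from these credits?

$3,254

Renter's Relief Credit: income exceeds $86,100 by $9,900, which is 40 full-or-partial $250 increments; reduction = 40 × $250 = $10,000, leaving $2,750.
Caregiver Credit: income exceeds $95,400 by $600, which is 2 full-or-partial $400 increments; reduction = 2 × $18 = $36, leaving $504.
Total: $2,750 + $504 = $3,254.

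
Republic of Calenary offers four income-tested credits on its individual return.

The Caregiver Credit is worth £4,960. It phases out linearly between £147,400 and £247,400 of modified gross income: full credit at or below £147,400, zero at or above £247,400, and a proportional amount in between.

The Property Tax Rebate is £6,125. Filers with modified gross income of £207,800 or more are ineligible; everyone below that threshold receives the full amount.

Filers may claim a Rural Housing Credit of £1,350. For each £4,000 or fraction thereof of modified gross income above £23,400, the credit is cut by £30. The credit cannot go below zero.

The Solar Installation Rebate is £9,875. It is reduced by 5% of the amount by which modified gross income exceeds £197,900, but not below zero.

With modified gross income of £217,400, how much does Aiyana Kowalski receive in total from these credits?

Caregiver Credit: £217,400 is £70,000 into a £100,000 phase-out range, leaving 30,000/100,000 of the credit: £4,960 × 30,000/100,000 = £1,488.
Property Tax Rebate: £217,400 meets or exceeds the £207,800 cutoff, so the credit is £0.
Rural Housing Credit: income exceeds £23,400 by £194,000 → 49 increments × £30 = £1,470 ≥ base, so the credit is £0.
Solar Installation Rebate: 5% of the £19,500 excess over £197,900 is £975; credit = £9,875 − £975 = £8,900.
Total: £1,488 + £0 + £0 + £8,900 = £10,388.

£10,388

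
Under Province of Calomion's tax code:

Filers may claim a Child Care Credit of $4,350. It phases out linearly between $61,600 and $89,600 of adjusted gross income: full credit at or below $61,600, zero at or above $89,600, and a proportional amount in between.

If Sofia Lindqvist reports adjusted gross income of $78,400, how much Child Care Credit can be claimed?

Child Care Credit: $78,400 is $16,800 into a $28,000 phase-out range, leaving 11,200/28,000 of the credit: $4,350 × 11,200/28,000 = $1,740.

$1,740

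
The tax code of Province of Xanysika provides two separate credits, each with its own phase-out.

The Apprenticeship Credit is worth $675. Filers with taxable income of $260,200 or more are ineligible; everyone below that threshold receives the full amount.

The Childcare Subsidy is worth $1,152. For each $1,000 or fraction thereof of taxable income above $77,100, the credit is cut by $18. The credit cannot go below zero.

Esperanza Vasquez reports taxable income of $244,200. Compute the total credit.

Apprenticeship Credit: $244,200 is below the $260,200 cutoff, so the full $675 applies.
Childcare Subsidy: income exceeds $77,100 by $167,100 → 168 increments × $18 = $3,024 ≥ base, so the credit is $0.
Total: $675 + $0 = $675.

$675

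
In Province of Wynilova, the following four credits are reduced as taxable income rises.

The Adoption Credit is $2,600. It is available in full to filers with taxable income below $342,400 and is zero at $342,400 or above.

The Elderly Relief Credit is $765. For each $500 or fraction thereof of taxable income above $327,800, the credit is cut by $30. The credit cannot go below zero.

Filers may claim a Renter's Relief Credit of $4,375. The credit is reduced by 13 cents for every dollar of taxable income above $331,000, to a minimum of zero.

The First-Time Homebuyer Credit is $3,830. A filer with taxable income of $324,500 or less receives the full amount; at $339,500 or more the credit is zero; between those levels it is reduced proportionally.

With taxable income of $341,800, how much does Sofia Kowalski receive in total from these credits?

$5,571

Adoption Credit: $341,800 is below the $342,400 cutoff, so the full $2,600 applies.
Elderly Relief Credit: income exceeds $327,800 by $14,000 → 28 increments × $30 = $840 ≥ base, so the credit is $0.
Renter's Relief Credit: 13% of the $10,800 excess over $331,000 is $1,404; credit = $4,375 − $1,404 = $2,971.
First-Time Homebuyer Credit: $341,800 is at or above $339,500, so the credit is $0.
Total: $2,600 + $0 + $2,971 + $0 = $5,571.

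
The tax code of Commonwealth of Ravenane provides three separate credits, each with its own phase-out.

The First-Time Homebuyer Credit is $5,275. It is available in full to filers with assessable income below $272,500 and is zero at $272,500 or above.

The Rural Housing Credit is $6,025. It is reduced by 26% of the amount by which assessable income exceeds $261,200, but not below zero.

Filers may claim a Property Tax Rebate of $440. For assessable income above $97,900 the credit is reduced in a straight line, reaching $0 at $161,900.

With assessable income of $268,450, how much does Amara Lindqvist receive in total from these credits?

First-Time Homebuyer Credit: $268,450 is below the $272,500 cutoff, so the full $5,275 applies.
Rural Housing Credit: 26% of the $7,250 excess over $261,200 is $1,885; credit = $6,025 − $1,885 = $4,140.
Property Tax Rebate: $268,450 is at or above $161,900, so the credit is $0.
Total: $5,275 + $4,140 + $0 = $9,415.

$9,415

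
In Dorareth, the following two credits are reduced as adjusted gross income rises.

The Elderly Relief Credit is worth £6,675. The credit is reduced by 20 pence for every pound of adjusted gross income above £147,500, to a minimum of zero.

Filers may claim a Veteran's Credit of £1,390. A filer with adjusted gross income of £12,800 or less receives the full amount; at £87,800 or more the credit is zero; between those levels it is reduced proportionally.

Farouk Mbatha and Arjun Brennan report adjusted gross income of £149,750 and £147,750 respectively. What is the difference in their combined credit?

Farouk (£149,750): Elderly Relief Credit: 20% of the £2,250 excess over £147,500 is £450; credit = £6,675 − £450 = £6,225. Veteran's Credit: £149,750 is at or above £87,800, so the credit is £0. total £6,225 + £0 = £6,225
Arjun (£147,750): Elderly Relief Credit: 20% of the £250 excess over £147,500 is £50; credit = £6,675 − £50 = £6,625. Veteran's Credit: £147,750 is at or above £87,800, so the credit is £0. total £6,625 + £0 = £6,625
Difference: |£6,225 − £6,625| = £400.

£400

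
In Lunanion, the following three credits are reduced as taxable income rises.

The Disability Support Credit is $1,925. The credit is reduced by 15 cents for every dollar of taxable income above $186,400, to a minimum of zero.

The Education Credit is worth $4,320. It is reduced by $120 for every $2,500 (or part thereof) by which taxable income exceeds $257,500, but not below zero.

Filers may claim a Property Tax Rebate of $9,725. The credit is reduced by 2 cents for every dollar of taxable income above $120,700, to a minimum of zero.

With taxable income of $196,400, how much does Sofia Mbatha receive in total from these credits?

Disability Support Credit: 15% of the $10,000 excess over $186,400 is $1,500; credit = $1,925 − $1,500 = $425.
Education Credit: $196,400 is at or below the $257,500 threshold, so the full $4,320 applies.
Property Tax Rebate: 2% of the $75,700 excess over $120,700 is $1,514; credit = $9,725 − $1,514 = $8,211.
Total: $425 + $4,320 + $8,211 = $12,956.

$12,956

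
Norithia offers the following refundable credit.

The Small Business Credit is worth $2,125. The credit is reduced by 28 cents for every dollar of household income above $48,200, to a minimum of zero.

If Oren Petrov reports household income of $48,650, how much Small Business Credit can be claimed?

Small Business Credit: 28% of the $450 excess over $48,200 is $126; credit = $2,125 − $126 = $1,999.

$1,999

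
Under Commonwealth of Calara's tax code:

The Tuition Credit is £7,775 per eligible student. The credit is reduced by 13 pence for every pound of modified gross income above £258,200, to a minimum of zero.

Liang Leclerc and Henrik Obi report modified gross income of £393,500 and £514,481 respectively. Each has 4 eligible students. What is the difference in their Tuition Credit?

£13,511

Liang (£393,500): Tuition Credit: base = 4 × £7,775 = £31,100. 13% of the £135,300 excess over £258,200 is £17,589; credit = £31,100 − £17,589 = £13,511.
Henrik (£514,481): Tuition Credit: base = 4 × £7,775 = £31,100. 13% of the £256,281 excess over £258,200 is £33,316.53 ≥ base, so the credit is £0.
Difference: |£13,511 − £0| = £13,511.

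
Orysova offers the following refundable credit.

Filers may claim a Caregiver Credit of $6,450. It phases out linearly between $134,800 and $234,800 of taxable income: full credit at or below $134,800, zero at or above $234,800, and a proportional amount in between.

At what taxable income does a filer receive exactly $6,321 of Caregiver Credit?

$6,321 is 6,321/6,450 of the full $6,450, so 129/6,450 of the $100,000 range has been used: income = $134,800 + $100,000 × 129/6,450 = $136,800.

$136,800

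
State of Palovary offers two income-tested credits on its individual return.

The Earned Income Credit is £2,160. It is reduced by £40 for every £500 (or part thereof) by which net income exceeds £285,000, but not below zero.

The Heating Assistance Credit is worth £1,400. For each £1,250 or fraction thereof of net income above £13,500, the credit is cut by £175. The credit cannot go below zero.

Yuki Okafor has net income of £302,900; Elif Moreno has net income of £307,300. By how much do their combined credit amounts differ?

Yuki (£302,900): Earned Income Credit: income exceeds £285,000 by £17,900, which is 36 full-or-partial £500 increments; reduction = 36 × £40 = £1,440, leaving £720. Heating Assistance Credit: income exceeds £13,500 by £289,400 → 232 increments × £175 = £40,600 ≥ base, so the credit is £0. total £720 + £0 = £720
Elif (£307,300): Earned Income Credit: income exceeds £285,000 by £22,300, which is 45 full-or-partial £500 increments; reduction = 45 × £40 = £1,800, leaving £360. Heating Assistance Credit: income exceeds £13,500 by £293,800 → 236 increments × £175 = £41,300 ≥ base, so the credit is £0. total £360 + £0 = £360
Difference: |£720 − £360| = £360.

£360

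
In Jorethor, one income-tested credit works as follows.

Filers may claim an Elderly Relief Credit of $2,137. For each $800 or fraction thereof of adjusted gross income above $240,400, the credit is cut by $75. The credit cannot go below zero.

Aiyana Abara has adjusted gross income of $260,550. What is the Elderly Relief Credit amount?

$187

Elderly Relief Credit: income exceeds $240,400 by $20,150, which is 26 full-or-partial $800 increments; reduction = 26 × $75 = $1,950, leaving $187.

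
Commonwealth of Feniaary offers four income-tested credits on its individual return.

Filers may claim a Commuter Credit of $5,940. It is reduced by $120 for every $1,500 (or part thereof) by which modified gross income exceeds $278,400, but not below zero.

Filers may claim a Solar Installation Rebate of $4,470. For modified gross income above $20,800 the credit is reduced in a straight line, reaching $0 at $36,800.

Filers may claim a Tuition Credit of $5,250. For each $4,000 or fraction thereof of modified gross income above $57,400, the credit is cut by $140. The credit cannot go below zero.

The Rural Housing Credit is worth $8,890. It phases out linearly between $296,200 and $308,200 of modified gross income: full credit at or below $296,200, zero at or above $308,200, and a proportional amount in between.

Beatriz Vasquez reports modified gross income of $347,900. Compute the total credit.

Commuter Credit: income exceeds $278,400 by $69,500, which is 47 full-or-partial $1,500 increments; reduction = 47 × $120 = $5,640, leaving $300.
Solar Installation Rebate: $347,900 is at or above $36,800, so the credit is $0.
Tuition Credit: income exceeds $57,400 by $290,500 → 73 increments × $140 = $10,220 ≥ base, so the credit is $0.
Rural Housing Credit: $347,900 is at or above $308,200, so the credit is $0.
Total: $300 + $0 + $0 + $0 = $300.

$300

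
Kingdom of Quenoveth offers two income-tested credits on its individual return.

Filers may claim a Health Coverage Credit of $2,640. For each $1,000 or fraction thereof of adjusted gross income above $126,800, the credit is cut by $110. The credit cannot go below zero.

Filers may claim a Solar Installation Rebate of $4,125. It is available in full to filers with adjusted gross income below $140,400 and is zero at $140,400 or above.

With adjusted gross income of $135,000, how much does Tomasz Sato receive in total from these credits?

Health Coverage Credit: income exceeds $126,800 by $8,200, which is 9 full-or-partial $1,000 increments; reduction = 9 × $110 = $990, leaving $1,650.
Solar Installation Rebate: $135,000 is below the $140,400 cutoff, so the full $4,125 applies.
Total: $1,650 + $4,125 = $5,775.

$5,775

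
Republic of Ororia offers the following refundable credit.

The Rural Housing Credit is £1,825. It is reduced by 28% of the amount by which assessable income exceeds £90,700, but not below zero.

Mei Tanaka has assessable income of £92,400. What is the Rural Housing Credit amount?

£1,349

Rural Housing Credit: 28% of the £1,700 excess over £90,700 is £476; credit = £1,825 − £476 = £1,349.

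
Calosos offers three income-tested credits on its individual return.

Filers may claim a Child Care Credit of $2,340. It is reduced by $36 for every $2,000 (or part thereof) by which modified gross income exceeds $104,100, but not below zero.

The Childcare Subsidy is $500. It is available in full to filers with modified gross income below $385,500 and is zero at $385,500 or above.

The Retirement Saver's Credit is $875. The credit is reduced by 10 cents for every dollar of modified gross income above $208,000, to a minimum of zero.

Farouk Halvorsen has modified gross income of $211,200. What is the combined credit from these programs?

Child Care Credit: income exceeds $104,100 by $107,100, which is 54 full-or-partial $2,000 increments; reduction = 54 × $36 = $1,944, leaving $396.
Childcare Subsidy: $211,200 is below the $385,500 cutoff, so the full $500 applies.
Retirement Saver's Credit: 10% of the $3,200 excess over $208,000 is $320; credit = $875 − $320 = $555.
Total: $396 + $500 + $555 = $1,451.

$1,451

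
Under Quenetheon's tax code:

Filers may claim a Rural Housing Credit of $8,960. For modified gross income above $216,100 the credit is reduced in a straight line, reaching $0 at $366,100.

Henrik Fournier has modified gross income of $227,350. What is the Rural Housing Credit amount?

$8,288

Rural Housing Credit: $227,350 is $11,250 into a $150,000 phase-out range, leaving 138,750/150,000 of the credit: $8,960 × 138,750/150,000 = $8,288.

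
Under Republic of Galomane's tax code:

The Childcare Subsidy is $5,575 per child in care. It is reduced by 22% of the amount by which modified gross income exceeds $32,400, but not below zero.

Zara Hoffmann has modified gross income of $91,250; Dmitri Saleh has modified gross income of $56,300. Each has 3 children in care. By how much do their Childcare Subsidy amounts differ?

Zara ($91,250): Childcare Subsidy: base = 3 × $5,575 = $16,725. 22% of the $58,850 excess over $32,400 is $12,947; credit = $16,725 − $12,947 = $3,778.
Dmitri ($56,300): Childcare Subsidy: base = 3 × $5,575 = $16,725. 22% of the $23,900 excess over $32,400 is $5,258; credit = $16,725 − $5,258 = $11,467.
Difference: |$3,778 − $11,467| = $7,689.

$7,689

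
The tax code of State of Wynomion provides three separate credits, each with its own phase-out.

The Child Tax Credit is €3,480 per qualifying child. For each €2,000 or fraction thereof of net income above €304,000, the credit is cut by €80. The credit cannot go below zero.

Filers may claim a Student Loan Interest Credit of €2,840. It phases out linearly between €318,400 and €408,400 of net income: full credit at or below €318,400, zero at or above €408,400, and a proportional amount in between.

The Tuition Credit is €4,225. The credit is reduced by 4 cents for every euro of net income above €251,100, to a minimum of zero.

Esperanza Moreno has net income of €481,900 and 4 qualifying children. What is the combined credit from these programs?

€6,800

Child Tax Credit: base = 4 × €3,480 = €13,920. income exceeds €304,000 by €177,900, which is 89 full-or-partial €2,000 increments; reduction = 89 × €80 = €7,120, leaving €6,800.
Student Loan Interest Credit: €481,900 is at or above €408,400, so the credit is €0.
Tuition Credit: 4% of the €230,800 excess over €251,100 is €9,232 ≥ base, so the credit is €0.
Total: €6,800 + €0 + €0 = €6,800.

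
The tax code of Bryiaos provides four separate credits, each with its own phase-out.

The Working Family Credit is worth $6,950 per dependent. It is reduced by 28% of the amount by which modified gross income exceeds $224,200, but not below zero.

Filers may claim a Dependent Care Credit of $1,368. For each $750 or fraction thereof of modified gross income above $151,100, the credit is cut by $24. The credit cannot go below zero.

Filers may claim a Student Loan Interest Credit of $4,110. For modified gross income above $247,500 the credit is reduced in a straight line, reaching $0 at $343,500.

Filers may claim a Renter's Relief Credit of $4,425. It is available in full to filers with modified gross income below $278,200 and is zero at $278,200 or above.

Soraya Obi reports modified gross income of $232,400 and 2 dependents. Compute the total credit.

$20,139

Working Family Credit: base = 2 × $6,950 = $13,900. 28% of the $8,200 excess over $224,200 is $2,296; credit = $13,900 − $2,296 = $11,604.
Dependent Care Credit: income exceeds $151,100 by $81,300 → 109 increments × $24 = $2,616 ≥ base, so the credit is $0.
Student Loan Interest Credit: $232,400 is at or below the $247,500 threshold, so the full $4,110 applies.
Renter's Relief Credit: $232,400 is below the $278,200 cutoff, so the full $4,425 applies.
Total: $11,604 + $0 + $4,110 + $4,425 = $20,139.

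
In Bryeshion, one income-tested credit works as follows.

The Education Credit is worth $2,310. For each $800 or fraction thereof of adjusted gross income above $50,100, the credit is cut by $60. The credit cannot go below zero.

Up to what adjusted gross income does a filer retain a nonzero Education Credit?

$80,500

After 38 increments the reduction is 38 × $60 = $2,280, leaving $30; one more increment wipes it out. Increment 38 ends at excess 38 × $800 = $30,400, so the highest qualifying income is $50,100 + $30,400 = $80,500.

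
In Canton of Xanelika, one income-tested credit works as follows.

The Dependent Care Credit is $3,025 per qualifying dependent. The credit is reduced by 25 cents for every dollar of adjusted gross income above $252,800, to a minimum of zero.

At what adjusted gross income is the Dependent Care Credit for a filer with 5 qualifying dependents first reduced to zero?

Full credit = 5 × $3,025 = $15,125.
The credit falls by 25% of each dollar above $252,800, so it reaches zero when the excess is $15,125 / 25% = $60,500: income = $252,800 + $60,500 = $313,300.

$313,300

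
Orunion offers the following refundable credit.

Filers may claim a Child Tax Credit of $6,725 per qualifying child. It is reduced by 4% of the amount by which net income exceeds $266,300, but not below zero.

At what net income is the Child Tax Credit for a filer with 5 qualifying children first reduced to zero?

Full credit = 5 × $6,725 = $33,625.
The credit falls by 4% of each dollar above $266,300, so it reaches zero when the excess is $33,625 / 4% = $840,625: income = $266,300 + $840,625 = $1,106,925.

$1,106,925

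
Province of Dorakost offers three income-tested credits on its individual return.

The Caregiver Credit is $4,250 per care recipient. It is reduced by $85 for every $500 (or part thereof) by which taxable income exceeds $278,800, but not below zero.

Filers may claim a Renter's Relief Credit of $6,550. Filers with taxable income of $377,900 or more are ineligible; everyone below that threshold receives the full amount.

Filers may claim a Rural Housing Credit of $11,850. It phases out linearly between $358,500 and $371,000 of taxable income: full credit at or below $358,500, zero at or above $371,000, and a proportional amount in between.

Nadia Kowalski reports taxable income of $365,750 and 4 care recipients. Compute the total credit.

$13,737

Caregiver Credit: base = 4 × $4,250 = $17,000. income exceeds $278,800 by $86,950, which is 174 full-or-partial $500 increments; reduction = 174 × $85 = $14,790, leaving $2,210.
Renter's Relief Credit: $365,750 is below the $377,900 cutoff, so the full $6,550 applies.
Rural Housing Credit: $365,750 is $7,250 into a $12,500 phase-out range, leaving 5,250/12,500 of the credit: $11,850 × 5,250/12,500 = $4,977.
Total: $2,210 + $6,550 + $4,977 = $13,737.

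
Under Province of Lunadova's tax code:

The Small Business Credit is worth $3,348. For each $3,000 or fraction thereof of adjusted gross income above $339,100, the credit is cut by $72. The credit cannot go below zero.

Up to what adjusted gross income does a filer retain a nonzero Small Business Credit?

After 46 increments the reduction is 46 × $72 = $3,312, leaving $36; one more increment wipes it out. Increment 46 ends at excess 46 × $3,000 = $138,000, so the highest qualifying income is $339,100 + $138,000 = $477,100.

$477,100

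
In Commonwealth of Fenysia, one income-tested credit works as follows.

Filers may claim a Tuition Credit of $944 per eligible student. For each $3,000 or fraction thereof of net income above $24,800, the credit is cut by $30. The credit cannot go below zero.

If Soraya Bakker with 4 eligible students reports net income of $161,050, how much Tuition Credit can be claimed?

Tuition Credit: base = 4 × $944 = $3,776. income exceeds $24,800 by $136,250, which is 46 full-or-partial $3,000 increments; reduction = 46 × $30 = $1,380, leaving $2,396.

$2,396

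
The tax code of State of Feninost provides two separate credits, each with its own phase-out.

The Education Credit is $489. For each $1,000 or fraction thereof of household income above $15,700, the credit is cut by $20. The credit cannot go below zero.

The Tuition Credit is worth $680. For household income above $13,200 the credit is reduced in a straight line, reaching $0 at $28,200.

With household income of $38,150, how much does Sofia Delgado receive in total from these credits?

$29

Education Credit: income exceeds $15,700 by $22,450, which is 23 full-or-partial $1,000 increments; reduction = 23 × $20 = $460, leaving $29.
Tuition Credit: $38,150 is at or above $28,200, so the credit is $0.
Total: $29 + $0 = $29.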